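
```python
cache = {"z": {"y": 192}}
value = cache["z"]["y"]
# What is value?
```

Trace:
`cache = {"z": {"y": 192}}` → cache = {'z': {'y': 192}}
`value = cache["z"]["y"]` → value = 192
So value = 192

Answer: 192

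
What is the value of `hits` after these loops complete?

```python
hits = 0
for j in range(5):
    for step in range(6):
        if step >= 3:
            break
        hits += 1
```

Inner breaks at 3, outer runs 5 times
`hits` takes the values: 0 → 1 → 2 → 3 → 4 → 5 → 6 → 7 → 8 → 9 → 10 → 11 → 12 → 13 → 14 → 15

Answer: 15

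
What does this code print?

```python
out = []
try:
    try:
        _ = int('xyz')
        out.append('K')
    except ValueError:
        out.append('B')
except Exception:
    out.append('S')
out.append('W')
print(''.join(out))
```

Execution trace: 'B' (inner except ValueError) → 'W' (after the try/except). Output: BW

Answer: BW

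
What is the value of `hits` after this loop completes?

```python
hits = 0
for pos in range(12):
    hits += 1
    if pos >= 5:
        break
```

Loop breaks when pos reaches 5, hits is 6
`hits` takes the values: 0 → 1 → 2 → 3 → 4 → 5 → 6

Answer: 6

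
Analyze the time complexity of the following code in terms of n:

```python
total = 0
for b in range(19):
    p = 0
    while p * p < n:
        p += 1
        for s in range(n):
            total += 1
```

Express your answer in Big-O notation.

Each loop level contributes: 1 × √n × n. Multiplying the contributions gives O(n√n).

Answer: O(n√n)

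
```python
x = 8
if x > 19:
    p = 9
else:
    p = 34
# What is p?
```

Trace:
`x = 8` → x = 8
`if x > 19: ...` → x > 19 is False, take else branch → p = 34
So p = 34

Answer: 34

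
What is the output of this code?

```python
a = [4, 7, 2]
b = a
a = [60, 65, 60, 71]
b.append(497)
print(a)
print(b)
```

Key concept: rebinding vs mutation: a is rebound to a new list, b still points at the original.
Step by step:
`a = [4, 7, 2]` → a = [4, 7, 2]
`b = a` → b = [4, 7, 2] (same object as a)
`a = [60, 65, 60, 71]` → a = [60, 65, 60, 71]
`b.append(497)` → b = [4, 7, 2, 497]
`print(a)` → prints [60, 65, 60, 71]
`print(b)` → prints [4, 7, 2, 497]

Answer:
[60, 65, 60, 71]
[4, 7, 2, 497]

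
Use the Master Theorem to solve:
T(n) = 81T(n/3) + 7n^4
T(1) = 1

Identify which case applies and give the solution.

a=81, b=3, f(n)=7n^4. log_3(81) = 4. Since c=4 = 4, Case 2 applies: T(n) = Θ(n^log_b(a) · log n) = O(n^4 log n).

Answer: O(n^4 log n) - Case 2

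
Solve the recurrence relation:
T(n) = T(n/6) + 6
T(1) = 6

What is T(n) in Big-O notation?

Each step divides n by 6 and adds 6. After log_6(n) steps we reach T(1)=6. So T(n) = 6·log_6(n) + 6 = O(log n).

Answer: O(log n)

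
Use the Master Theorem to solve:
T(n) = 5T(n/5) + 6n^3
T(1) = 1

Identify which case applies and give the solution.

a=5, b=5, f(n)=6n^3. log_5(5) = 1. Since c=3 > 1 and the regularity condition holds (5(n/5)^3 = (5/5^3)n^3 with 5/5^3 < 1), Case 3 applies: T(n) = Θ(f(n)) = O(n^3).

Answer: O(n^3) - Case 3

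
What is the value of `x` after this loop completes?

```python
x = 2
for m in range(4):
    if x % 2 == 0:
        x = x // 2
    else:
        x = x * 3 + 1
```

Collatz-style transformation from 2
`x` takes the values: 2 → 1 → 4 → 2 → 1

Answer: 1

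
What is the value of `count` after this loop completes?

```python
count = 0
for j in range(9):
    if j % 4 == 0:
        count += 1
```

Count numbers divisible by 4 in range(9)
`count` takes the values: 0 → 1 → 2 → 3

Answer: 3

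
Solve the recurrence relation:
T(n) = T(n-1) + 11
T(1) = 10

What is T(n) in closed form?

Unrolling: T(n) = T(1) + 11·(n-1) = 10 + 11(n-1) = 11n - 1.

Answer: T(n) = 11n - 1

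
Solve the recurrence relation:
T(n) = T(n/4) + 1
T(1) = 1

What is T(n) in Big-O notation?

Each step divides n by 4 and adds 1. After log_4(n) steps we reach T(1)=1. So T(n) = 1·log_4(n) + 1 = O(log n).

Answer: O(log n)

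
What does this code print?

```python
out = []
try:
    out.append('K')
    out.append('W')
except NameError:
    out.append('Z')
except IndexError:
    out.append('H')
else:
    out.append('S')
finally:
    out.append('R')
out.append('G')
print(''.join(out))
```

Execution trace: 'K' (try body) → 'W' (try body, no exception) → 'S' (else) → 'R' (finally) → 'G' (after the try/except). Output: KWSRG

Answer: KWSRG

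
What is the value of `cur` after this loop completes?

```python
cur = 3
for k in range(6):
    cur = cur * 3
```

Multiply by 3, 6 times: 3 * 3^6 = 2187
`cur` takes the values: 3 → 9 → 27 → 81 → 243 → 729 → 2187

Answer: 2187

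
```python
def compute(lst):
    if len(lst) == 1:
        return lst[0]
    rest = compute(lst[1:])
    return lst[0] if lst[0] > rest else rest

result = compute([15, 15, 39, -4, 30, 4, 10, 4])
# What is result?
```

Recursive max over [15, 15, 39, -4, 30, 4, 10, 4] = 39

Answer: 39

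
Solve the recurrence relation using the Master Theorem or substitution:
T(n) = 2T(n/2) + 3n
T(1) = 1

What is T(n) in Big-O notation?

By Master Theorem: a=2, b=2, f(n)=3n. Since log_2(2) = 1 and f(n) = Θ(n^1), Case 2 applies. T(n) = O(n log n).

Answer: O(n log n)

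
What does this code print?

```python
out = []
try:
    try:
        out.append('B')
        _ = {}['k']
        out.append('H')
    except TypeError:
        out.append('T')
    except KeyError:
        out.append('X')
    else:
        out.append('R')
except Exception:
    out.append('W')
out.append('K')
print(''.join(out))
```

Execution trace: 'B' (inner try body) → 'X' (inner except KeyError) → 'K' (after the try/except). Output: BXK

Answer: BXK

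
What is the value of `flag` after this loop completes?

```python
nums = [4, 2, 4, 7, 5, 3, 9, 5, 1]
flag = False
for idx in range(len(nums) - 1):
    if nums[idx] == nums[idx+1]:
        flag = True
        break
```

Check consecutive duplicates in [4, 2, 4, 7, 5, 3, 9, 5, 1]
`flag` takes the values: False

Answer: False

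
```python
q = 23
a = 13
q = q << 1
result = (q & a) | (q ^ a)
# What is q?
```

Trace:
`q = 23` → q = 23
`a = 13` → a = 13
`q = q << 1` → q = 46
`result = (q & a) | (q ^ a)` → result = 47
So q = 46

Answer: 46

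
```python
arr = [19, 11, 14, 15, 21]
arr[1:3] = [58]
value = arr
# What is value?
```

Trace:
`arr = [19, 11, 14, 15, 21]` → arr = [19, 11, 14, 15, 21]
`arr[1:3] = [58]` → arr = [19, 58, 15, 21]
`value = arr` → value = [19, 58, 15, 21]
So value = [19, 58, 15, 21]

Answer: [19, 58, 15, 21]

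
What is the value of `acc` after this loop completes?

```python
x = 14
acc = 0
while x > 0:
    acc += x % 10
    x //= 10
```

Sum digits of 14
`acc` takes the values: 0 → 4 → 5

Answer: 5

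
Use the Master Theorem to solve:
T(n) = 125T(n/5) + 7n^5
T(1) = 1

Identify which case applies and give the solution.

a=125, b=5, f(n)=7n^5. log_5(125) = 3. Since c=5 > 3 and the regularity condition holds (125(n/5)^5 = (125/5^5)n^5 with 125/5^5 < 1), Case 3 applies: T(n) = Θ(f(n)) = O(n^5).

Answer: O(n^5) - Case 3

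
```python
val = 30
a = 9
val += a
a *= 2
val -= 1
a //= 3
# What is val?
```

Trace:
`val = 30` → val = 30
`a = 9` → a = 9
`val += a` → val = 39
`a *= 2` → a = 18
`val -= 1` → val = 38
`a //= 3` → a = 6
So val = 38

Answer: 38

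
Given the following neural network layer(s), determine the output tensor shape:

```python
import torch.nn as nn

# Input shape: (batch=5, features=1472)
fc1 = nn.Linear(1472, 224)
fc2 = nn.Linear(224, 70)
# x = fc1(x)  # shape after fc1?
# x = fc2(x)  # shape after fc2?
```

Input: (5, 1472) -> after fc1: (5, 224) -> Output: (5, 70)

Answer: (5, 70)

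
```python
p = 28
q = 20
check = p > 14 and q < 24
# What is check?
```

Trace:
`p = 28` → p = 28
`q = 20` → q = 20
`check = p > 14 and q < 24` → check = True
So check = True

Answer: True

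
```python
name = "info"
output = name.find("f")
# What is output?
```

Trace:
`name = "info"` → name = 'info'
`output = name.find("f")` → output = 2
So output = 2

Answer: 2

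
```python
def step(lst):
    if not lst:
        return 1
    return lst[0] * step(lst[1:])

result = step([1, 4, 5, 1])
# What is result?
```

Product over [1, 4, 5, 1] = 1 * 4 * 5 * 1 = 20

Answer: 20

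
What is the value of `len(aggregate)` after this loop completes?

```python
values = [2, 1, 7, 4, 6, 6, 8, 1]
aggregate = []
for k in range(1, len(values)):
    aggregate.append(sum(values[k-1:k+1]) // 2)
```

Number of 2-element averages
`aggregate` takes the values: [] → [1] → [1, 4] → [1, 4, 5] → [1, 4, 5, 5] → [1, 4, 5, 5, 6] → [1, 4, 5, 5, 6, 7] → [1, 4, 5, 5, 6, 7, 4]
So `len(aggregate)` = 7

Answer: 7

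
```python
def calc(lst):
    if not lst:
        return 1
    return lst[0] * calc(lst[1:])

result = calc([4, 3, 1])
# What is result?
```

Product over [4, 3, 1] = 4 * 3 * 1 = 12

Answer: 12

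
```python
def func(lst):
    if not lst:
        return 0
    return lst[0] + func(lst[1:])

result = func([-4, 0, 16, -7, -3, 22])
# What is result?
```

(-4) + 0 + 16 + (-7) + (-3) + 22 + 0 = 24

Answer: 24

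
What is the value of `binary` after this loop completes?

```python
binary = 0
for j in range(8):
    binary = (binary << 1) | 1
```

Build 8 consecutive 1-bits: 0b11111111
`binary` takes the values: 0 → 1 → 3 → 7 → 15 → 31 → 63 → 127 → 255

Answer: 255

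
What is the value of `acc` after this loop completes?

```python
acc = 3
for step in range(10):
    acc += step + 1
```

Start at 3, add 1 to 10 = 58
`acc` takes the values: 3 → 4 → 6 → 9 → 13 → 18 → 24 → 31 → 39 → 48 → 58

Answer: 58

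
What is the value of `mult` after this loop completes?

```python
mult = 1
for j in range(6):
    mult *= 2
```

2^6 = 64
`mult` takes the values: 1 → 2 → 4 → 8 → 16 → 32 → 64

Answer: 64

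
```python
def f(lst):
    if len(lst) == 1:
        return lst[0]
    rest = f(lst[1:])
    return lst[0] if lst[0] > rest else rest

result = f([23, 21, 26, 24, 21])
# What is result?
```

Recursive max over [23, 21, 26, 24, 21] = 26

Answer: 26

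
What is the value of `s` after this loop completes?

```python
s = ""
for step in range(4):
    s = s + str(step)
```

Concatenate digits 0 to 3
`s` takes the values: "" → "0" → "01" → "012" → "0123"

Answer: "0123"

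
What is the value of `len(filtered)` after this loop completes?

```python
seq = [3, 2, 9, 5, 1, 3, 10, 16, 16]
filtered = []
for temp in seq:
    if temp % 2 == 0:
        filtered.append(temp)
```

Count even numbers in [3, 2, 9, 5, 1, 3, 10, 16, 16]
`filtered` takes the values: [] → [2] → [2, 10] → [2, 10, 16] → [2, 10, 16, 16]
So `len(filtered)` = 4

Answer: 4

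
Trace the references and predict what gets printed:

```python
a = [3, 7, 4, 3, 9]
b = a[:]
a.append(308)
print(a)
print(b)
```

Key concept: slice [:] creates copy.
Step by step:
`a = [3, 7, 4, 3, 9]` → a = [3, 7, 4, 3, 9]
`b = a[:]` → b = [3, 7, 4, 3, 9]
`a.append(308)` → a = [3, 7, 4, 3, 9, 308]
`print(a)` → prints [3, 7, 4, 3, 9, 308]
`print(b)` → prints [3, 7, 4, 3, 9]

Answer:
[3, 7, 4, 3, 9, 308]
[3, 7, 4, 3, 9]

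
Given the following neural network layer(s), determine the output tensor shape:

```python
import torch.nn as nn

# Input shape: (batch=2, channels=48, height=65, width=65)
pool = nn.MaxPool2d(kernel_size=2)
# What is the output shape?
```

Input: (2, 48, 65, 65) -> Output: (2, 48, 32, 32)

Answer: (2, 48, 32, 32)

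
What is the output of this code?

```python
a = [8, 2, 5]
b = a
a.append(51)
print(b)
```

Key concept: basic list aliasing.
Step by step:
`a = [8, 2, 5]` → a = [8, 2, 5]
`b = a` → b = [8, 2, 5] (same object as a)
`a.append(51)` → a = [8, 2, 5, 51] (same object as b); b = [8, 2, 5, 51] (same object as a)
`print(b)` → prints [8, 2, 5, 51]

Answer: [8, 2, 5, 51]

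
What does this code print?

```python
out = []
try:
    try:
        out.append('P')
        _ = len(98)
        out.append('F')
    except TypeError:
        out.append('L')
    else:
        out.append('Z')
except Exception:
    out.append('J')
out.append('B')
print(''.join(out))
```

Execution trace: 'P' (inner try body) → 'L' (inner except TypeError) → 'B' (after the try/except). Output: PLB

Answer: PLB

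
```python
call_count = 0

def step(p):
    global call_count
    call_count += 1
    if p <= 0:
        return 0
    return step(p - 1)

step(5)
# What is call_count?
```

Linear recursion stepping by 1: 6 calls from p=5 down to ≤0.

Answer: 6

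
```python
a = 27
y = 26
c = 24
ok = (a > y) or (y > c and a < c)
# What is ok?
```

Trace:
`a = 27` → a = 27
`y = 26` → y = 26
`c = 24` → c = 24
`ok = (a > y) or (y > c and a < c)` → ok = True
So ok = True

Answer: True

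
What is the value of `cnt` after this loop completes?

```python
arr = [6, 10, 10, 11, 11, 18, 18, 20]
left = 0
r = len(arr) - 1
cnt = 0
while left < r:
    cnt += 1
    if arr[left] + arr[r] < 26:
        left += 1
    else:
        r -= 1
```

Steps to find pair summing to 26
`cnt` takes the values: 0 → 1 → 2 → 3 → 4 → 5 → 6 → 7

Answer: 7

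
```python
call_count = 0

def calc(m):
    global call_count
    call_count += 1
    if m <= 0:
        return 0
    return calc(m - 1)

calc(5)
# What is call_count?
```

Linear recursion stepping by 1: 6 calls from m=5 down to ≤0.

Answer: 6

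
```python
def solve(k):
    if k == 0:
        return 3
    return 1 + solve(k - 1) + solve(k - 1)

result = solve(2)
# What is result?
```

solve(k) = 1 + 2·solve(k-1), solve(0)=3. Closed form: (3+1)·2^2 - 1 = 15.

Answer: 15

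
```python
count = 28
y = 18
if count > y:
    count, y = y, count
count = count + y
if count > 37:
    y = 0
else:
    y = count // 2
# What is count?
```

Trace:
`count = 28` → count = 28
`y = 18` → y = 18
`if count > y: ...` → count > y is True → count = 18; y = 28
`count = count + y` → count = 46
`if count > 37: ...` → count > 37 is True → y = 0
So count = 46

Answer: 46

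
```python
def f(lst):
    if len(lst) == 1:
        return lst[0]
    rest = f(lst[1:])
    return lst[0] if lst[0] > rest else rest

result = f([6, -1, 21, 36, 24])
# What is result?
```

Recursive max over [6, -1, 21, 36, 24] = 36

Answer: 36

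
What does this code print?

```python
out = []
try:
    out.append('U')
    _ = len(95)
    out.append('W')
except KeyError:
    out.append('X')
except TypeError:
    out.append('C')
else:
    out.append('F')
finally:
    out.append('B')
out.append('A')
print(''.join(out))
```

Execution trace: 'U' (try body) → 'C' (except TypeError) → 'B' (finally) → 'A' (after the try/except). Output: UCBA

Answer: UCBA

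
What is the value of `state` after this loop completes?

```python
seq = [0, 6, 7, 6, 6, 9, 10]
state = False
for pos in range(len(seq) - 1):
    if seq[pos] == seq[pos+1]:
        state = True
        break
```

Check consecutive duplicates in [0, 6, 7, 6, 6, 9, 10]
`state` takes the values: False → True

Answer: True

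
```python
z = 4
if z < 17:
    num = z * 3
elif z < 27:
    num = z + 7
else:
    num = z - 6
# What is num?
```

Trace:
`z = 4` → z = 4
`if z < 17: ...` → z < 17 is True → num = 12
So num = 12

Answer: 12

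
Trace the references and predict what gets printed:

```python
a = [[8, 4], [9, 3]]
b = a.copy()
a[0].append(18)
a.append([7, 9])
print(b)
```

Key concept: shallow copy with nested lists.
Step by step:
`a = [[8, 4], [9, 3]]` → a = [[8, 4], [9, 3]]
`b = a.copy()` → b = [[8, 4], [9, 3]]
`a[0].append(18)` → a = [[8, 4, 18], [9, 3]]; b = [[8, 4, 18], [9, 3]]
`a.append([7, 9])` → a = [[8, 4, 18], [9, 3], [7, 9]]
`print(b)` → prints [[8, 4, 18], [9, 3]]

Answer: [[8, 4, 18], [9, 3]]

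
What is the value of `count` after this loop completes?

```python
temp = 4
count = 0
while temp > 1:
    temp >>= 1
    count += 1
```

Count right shifts until 1
`count` takes the values: 0 → 1 → 2

Answer: 2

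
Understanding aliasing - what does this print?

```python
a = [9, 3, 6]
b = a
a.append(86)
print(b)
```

Key concept: basic list aliasing.
Step by step:
`a = [9, 3, 6]` → a = [9, 3, 6]
`b = a` → b = [9, 3, 6] (same object as a)
`a.append(86)` → a = [9, 3, 6, 86] (same object as b); b = [9, 3, 6, 86] (same object as a)
`print(b)` → prints [9, 3, 6, 86]

Answer: [9, 3, 6, 86]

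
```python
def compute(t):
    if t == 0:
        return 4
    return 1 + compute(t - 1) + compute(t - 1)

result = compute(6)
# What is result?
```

compute(t) = 1 + 2·compute(t-1), compute(0)=4. Closed form: (4+1)·2^6 - 1 = 319.

Answer: 319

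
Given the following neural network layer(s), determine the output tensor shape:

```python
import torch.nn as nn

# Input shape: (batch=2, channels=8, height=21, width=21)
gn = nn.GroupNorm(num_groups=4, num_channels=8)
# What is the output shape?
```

Input: (2, 8, 21, 21) -> Output: (2, 8, 21, 21)

Answer: (2, 8, 21, 21)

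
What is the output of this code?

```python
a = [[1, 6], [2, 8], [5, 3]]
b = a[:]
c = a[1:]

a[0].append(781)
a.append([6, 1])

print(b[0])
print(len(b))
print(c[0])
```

Key concept: slice with nested mutation.
Step by step:
`a = [[1, 6], [2, 8], [5, 3]]` → a = [[1, 6], [2, 8], [5, 3]]
`b = a[:]` → b = [[1, 6], [2, 8], [5, 3]]
`c = a[1:]` → c = [[2, 8], [5, 3]]
`a[0].append(781)` → a = [[1, 6, 781], [2, 8], [5, 3]]; b = [[1, 6, 781], [2, 8], [5, 3]]
`a.append([6, 1])` → a = [[1, 6, 781], [2, 8], [5, 3], [6, 1]]
`print(b[0])` → prints [1, 6, 781]
`print(len(b))` → prints 3
`print(c[0])` → prints [2, 8]

Answer:
[1, 6, 781]
3
[2, 8]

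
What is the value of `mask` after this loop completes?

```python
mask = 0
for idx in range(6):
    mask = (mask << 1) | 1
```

Build 6 consecutive 1-bits: 0b111111
`mask` takes the values: 0 → 1 → 3 → 7 → 15 → 31 → 63

Answer: 63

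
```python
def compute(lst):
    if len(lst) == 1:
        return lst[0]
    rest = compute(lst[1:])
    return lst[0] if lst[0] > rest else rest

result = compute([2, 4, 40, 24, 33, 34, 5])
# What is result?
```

Recursive max over [2, 4, 40, 24, 33, 34, 5] = 40

Answer: 40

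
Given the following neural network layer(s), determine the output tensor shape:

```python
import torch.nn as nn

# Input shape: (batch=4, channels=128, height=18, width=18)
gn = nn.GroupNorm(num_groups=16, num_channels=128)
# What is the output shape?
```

Input: (4, 128, 18, 18) -> Output: (4, 128, 18, 18)

Answer: (4, 128, 18, 18)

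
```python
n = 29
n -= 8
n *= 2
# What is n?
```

Trace:
`n = 29` → n = 29
`n -= 8` → n = 21
`n *= 2` → n = 42
So n = 42

Answer: 42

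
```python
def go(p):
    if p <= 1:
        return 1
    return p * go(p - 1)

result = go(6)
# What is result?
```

go(6) = 6 * 5 * 4 * 3 * 2 * 1 = 720

Answer: 720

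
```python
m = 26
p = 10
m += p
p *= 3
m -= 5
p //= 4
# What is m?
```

Trace:
`m = 26` → m = 26
`p = 10` → p = 10
`m += p` → m = 36
`p *= 3` → p = 30
`m -= 5` → m = 31
`p //= 4` → p = 7
So m = 31

Answer: 31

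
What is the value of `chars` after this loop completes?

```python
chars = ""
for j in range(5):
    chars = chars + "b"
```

Repeat 'b' 5 times
`chars` takes the values: "" → "b" → "bb" → "bbb" → "bbbb" → "bbbbb"

Answer: "bbbbb"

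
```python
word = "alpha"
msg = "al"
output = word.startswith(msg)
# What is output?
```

Trace:
`word = "alpha"` → word = 'alpha'
`msg = "al"` → msg = 'al'
`output = word.startswith(msg)` → output = True
So output = True

Answer: True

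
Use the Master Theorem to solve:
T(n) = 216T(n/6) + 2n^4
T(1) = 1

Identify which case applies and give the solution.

a=216, b=6, f(n)=2n^4. log_6(216) = 3. Since c=4 > 3 and the regularity condition holds (216(n/6)^4 = (216/6^4)n^4 with 216/6^4 < 1), Case 3 applies: T(n) = Θ(f(n)) = O(n^4).

Answer: O(n^4) - Case 3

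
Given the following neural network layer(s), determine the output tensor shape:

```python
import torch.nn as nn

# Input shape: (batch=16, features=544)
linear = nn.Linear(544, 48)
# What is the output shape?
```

Input: (16, 544) -> Output: (16, 48)

Answer: (16, 48)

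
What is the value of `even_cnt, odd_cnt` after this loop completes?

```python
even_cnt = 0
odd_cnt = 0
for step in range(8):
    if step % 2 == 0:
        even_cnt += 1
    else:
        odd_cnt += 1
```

Count evens and odds in range(8)
`even_cnt, odd_cnt` takes the values: (0, 0) → (1, 0) → (1, 1) → (2, 1) → (2, 2) → (3, 2) → (3, 3) → (4, 3) → (4, 4)

Answer: 4, 4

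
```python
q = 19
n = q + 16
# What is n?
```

Trace:
`q = 19` → q = 19
`n = q + 16` → n = 35
So n = 35

Answer: 35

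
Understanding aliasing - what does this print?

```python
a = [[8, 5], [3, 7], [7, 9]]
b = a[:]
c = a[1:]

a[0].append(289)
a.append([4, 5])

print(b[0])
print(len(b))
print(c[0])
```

Key concept: slice with nested mutation.
Step by step:
`a = [[8, 5], [3, 7], [7, 9]]` → a = [[8, 5], [3, 7], [7, 9]]
`b = a[:]` → b = [[8, 5], [3, 7], [7, 9]]
`c = a[1:]` → c = [[3, 7], [7, 9]]
`a[0].append(289)` → a = [[8, 5, 289], [3, 7], [7, 9]]; b = [[8, 5, 289], [3, 7], [7, 9]]
`a.append([4, 5])` → a = [[8, 5, 289], [3, 7], [7, 9], [4, 5]]
`print(b[0])` → prints [8, 5, 289]
`print(len(b))` → prints 3
`print(c[0])` → prints [3, 7]

Answer:
[8, 5, 289]
3
[3, 7]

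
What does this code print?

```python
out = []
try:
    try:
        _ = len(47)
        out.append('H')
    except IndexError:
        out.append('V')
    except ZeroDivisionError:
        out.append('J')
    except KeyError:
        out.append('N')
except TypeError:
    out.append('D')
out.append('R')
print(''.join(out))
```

Execution trace: 'D' (outer except TypeError) → 'R' (after the try/except). Output: DR

Answer: DR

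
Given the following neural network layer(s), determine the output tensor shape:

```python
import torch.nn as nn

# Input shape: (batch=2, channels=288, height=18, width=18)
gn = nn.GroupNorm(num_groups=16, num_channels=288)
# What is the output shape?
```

Input: (2, 288, 18, 18) -> Output: (2, 288, 18, 18)

Answer: (2, 288, 18, 18)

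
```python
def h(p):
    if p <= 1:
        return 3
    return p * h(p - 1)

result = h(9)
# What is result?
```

h(9) = 9 * 8 * 7 * 6 * 5 * 4 * 3 * 2 * 3 = 1088640

Answer: 1088640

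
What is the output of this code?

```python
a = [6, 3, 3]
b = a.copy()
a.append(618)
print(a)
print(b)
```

Key concept: list.copy() creates independent copy.
Step by step:
`a = [6, 3, 3]` → a = [6, 3, 3]
`b = a.copy()` → b = [6, 3, 3]
`a.append(618)` → a = [6, 3, 3, 618]
`print(a)` → prints [6, 3, 3, 618]
`print(b)` → prints [6, 3, 3]

Answer:
[6, 3, 3, 618]
[6, 3, 3]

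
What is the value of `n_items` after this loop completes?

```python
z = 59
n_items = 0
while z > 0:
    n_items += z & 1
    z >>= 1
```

Count set bits in 59 (binary: 0b111011)
`n_items` takes the values: 0 → 1 → 2 → 3 → 4 → 5

Answer: 5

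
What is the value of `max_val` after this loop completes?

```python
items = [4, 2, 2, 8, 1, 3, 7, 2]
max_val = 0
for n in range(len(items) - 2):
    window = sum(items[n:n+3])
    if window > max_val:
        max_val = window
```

Max sum of 3-element window in [4, 2, 2, 8, 1, 3, 7, 2]
`max_val` takes the values: 0 → 8 → 12

Answer: 12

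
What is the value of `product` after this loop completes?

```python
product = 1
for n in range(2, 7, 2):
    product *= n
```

Product of even numbers 2 to 6
`product` takes the values: 1 → 2 → 8 → 48

Answer: 48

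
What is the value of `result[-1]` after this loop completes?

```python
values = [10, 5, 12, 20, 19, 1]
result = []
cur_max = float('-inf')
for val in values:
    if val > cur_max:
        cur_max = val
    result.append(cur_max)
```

Running max ends at 20
`result` takes the values: [] → [10] → [10, 10] → [10, 10, 12] → [10, 10, 12, 20] → [10, 10, 12, 20, 20] → [10, 10, 12, 20, 20, 20]
So `result[-1]` = 20

Answer: 20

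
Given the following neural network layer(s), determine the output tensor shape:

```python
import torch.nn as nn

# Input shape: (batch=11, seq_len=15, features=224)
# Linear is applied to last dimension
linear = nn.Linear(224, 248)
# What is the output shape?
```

Input: (11, 15, 224) -> Output: (11, 15, 248)

Answer: (11, 15, 248)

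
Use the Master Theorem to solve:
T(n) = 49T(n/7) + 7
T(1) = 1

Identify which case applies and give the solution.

a=49, b=7, f(n)=7. log_7(49) = 2. Since c=0 < 2, Case 1 applies: T(n) = Θ(n^log_b(a)) = O(n^2).

Answer: O(n^2) - Case 1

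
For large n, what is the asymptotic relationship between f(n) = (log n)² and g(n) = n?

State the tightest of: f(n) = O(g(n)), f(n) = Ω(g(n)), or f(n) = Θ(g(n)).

(log n)² vs n: f(n) = O(g(n)) but not Ω(g(n)) — n grows strictly faster than (log n)².

Answer: f(n) = O(g(n)) but not Ω(g(n)) — n grows strictly faster than (log n)².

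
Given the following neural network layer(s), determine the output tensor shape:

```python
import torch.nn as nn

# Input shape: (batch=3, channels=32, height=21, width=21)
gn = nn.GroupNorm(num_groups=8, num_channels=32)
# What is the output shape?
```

Input: (3, 32, 21, 21) -> Output: (3, 32, 21, 21)

Answer: (3, 32, 21, 21)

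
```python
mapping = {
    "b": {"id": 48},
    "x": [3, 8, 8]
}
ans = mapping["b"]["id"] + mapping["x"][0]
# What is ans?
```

Trace:
`mapping = { ...` → mapping = {'b': {'id': 48}, 'x': [3, 8, 8]}
`ans = mapping["b"]["id"] + mapping["x"][0]` → ans = 51
So ans = 51

Answer: 51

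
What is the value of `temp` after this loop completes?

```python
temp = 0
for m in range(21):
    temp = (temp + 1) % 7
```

Increment mod 7, 21 times = 0
`temp` takes the values: 0 → 1 → 2 → 3 → 4 → 5 → 6 → 0 → 1 → 2 → 3 → 4 → 5 → 6 → 0 → 1 → 2 → 3 → 4 → 5 → 6 → 0

Answer: 0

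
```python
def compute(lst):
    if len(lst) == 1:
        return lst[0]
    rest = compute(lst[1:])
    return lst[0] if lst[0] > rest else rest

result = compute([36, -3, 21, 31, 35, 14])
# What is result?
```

Recursive max over [36, -3, 21, 31, 35, 14] = 36

Answer: 36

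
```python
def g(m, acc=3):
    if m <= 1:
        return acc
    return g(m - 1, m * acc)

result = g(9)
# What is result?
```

Accumulator trace (n, acc): (9, 3) -> (8, 27) -> (7, 216) -> (6, 1512) -> (5, 9072) -> (4, 45360) -> (3, 181440) -> (2, 544320) -> (1, 1088640) -> return 1088640

Answer: 1088640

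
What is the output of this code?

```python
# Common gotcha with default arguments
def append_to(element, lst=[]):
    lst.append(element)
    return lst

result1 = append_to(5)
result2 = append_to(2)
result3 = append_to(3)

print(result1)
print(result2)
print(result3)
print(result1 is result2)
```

Key concept: mutable default argument gotcha.
Step by step:
`result1 = append_to(5)` → result1 = [5]
`result2 = append_to(2)` → result1 = [5, 2] (same object as result2); result2 = [5, 2] (same object as result1)
`result3 = append_to(3)` → result1 = [5, 2, 3] (same object as result2, result3); result2 = [5, 2, 3] (same object as result1, result3); result3 = [5, 2, 3] (same object as result1, result2)
`print(result1)` → prints [5, 2, 3]
`print(result2)` → prints [5, 2, 3]
`print(result3)` → prints [5, 2, 3]
`print(result1 is result2)` → prints True

Answer:
[5, 2, 3]
[5, 2, 3]
[5, 2, 3]
True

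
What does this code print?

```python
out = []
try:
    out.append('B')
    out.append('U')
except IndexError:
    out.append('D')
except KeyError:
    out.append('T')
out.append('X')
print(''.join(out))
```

Execution trace: 'B' (try body) → 'U' (try body, no exception) → 'X' (after the try/except). Output: BUX

Answer: BUX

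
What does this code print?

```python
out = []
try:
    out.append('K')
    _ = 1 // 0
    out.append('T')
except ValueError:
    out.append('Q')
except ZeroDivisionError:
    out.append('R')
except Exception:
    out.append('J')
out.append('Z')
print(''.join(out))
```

Execution trace: 'K' (try body) → 'R' (except ZeroDivisionError) → 'Z' (after the try/except). Output: KRZ

Answer: KRZ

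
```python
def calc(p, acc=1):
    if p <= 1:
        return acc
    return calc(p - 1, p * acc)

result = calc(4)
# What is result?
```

Accumulator trace (n, acc): (4, 1) -> (3, 4) -> (2, 12) -> (1, 24) -> return 24

Answer: 24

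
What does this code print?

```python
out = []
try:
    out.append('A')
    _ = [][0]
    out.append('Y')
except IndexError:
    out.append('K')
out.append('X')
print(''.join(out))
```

Execution trace: 'A' (try body) → 'K' (except IndexError) → 'X' (after the try/except). Output: AKX

Answer: AKX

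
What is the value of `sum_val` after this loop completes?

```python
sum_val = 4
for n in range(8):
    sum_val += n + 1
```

Start at 4, add 1 to 8 = 40
`sum_val` takes the values: 4 → 5 → 7 → 10 → 14 → 19 → 25 → 32 → 40

Answer: 40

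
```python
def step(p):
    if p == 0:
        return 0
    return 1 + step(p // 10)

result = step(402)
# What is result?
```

Count of digits of 402: 3

Answer: 3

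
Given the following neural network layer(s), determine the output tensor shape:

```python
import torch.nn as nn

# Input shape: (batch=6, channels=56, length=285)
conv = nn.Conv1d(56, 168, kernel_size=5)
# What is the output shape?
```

Input: (6, 56, 285) -> Output: (6, 168, 281)

Answer: (6, 168, 281)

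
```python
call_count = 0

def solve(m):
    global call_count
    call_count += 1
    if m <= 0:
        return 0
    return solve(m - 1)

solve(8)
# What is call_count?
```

Linear recursion stepping by 1: 9 calls from m=8 down to ≤0.

Answer: 9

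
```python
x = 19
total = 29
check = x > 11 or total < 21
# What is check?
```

Trace:
`x = 19` → x = 19
`total = 29` → total = 29
`check = x > 11 or total < 21` → check = True
So check = True

Answer: True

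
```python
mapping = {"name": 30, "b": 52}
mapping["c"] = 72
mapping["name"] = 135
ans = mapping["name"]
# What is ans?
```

Trace:
`mapping = {"name": 30, "b": 52}` → mapping = {'name': 30, 'b': 52}
`mapping["c"] = 72` → mapping = {'name': 30, 'b': 52, 'c': 72}
`mapping["name"] = 135` → mapping = {'name': 135, 'b': 52, 'c': 72}
`ans = mapping["name"]` → ans = 135
So ans = 135

Answer: 135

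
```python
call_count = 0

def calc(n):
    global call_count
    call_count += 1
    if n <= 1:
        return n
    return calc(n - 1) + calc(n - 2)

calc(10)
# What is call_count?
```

Calls(n) = 1 + Calls(n-1) + Calls(n-2); Calls(0)=Calls(1)=1. For n=10 this gives 177.

Answer: 177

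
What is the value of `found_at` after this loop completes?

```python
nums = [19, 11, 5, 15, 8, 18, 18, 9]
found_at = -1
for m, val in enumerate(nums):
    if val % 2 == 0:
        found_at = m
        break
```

First even number index in [19, 11, 5, 15, 8, 18, 18, 9]
`found_at` takes the values: -1 → 4

Answer: 4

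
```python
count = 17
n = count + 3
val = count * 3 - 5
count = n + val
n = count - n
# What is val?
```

Trace:
`count = 17` → count = 17
`n = count + 3` → n = 20
`val = count * 3 - 5` → val = 46
`count = n + val` → count = 66
`n = count - n` → n = 46
So val = 46

Answer: 46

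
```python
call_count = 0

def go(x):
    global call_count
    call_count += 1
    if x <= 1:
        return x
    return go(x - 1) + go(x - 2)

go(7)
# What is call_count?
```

Calls(x) = 1 + Calls(x-1) + Calls(x-2); Calls(0)=Calls(1)=1. For x=7 this gives 41.

Answer: 41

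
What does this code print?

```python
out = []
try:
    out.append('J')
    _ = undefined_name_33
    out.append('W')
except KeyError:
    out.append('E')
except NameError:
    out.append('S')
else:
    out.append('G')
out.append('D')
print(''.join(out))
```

Execution trace: 'J' (try body) → 'S' (except NameError) → 'D' (after the try/except). Output: JSD

Answer: JSD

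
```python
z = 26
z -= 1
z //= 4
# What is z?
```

Trace:
`z = 26` → z = 26
`z -= 1` → z = 25
`z //= 4` → z = 6
So z = 6

Answer: 6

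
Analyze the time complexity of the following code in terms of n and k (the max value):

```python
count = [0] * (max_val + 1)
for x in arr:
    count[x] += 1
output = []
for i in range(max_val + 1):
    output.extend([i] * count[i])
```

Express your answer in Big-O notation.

This is Counting sort (k = max value). Time complexity: O(n + k).

Answer: O(n + k)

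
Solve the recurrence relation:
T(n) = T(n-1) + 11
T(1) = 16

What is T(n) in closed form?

Unrolling: T(n) = T(1) + 11·(n-1) = 16 + 11(n-1) = 11n + 5.

Answer: T(n) = 11n + 5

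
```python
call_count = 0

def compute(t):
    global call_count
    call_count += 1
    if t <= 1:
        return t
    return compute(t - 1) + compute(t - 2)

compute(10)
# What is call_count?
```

Calls(t) = 1 + Calls(t-1) + Calls(t-2); Calls(0)=Calls(1)=1. For t=10 this gives 177.

Answer: 177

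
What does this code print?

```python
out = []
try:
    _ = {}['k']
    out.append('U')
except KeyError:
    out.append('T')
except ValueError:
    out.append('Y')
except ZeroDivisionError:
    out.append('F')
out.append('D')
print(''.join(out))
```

Execution trace: 'T' (except KeyError) → 'D' (after the try/except). Output: TD

Answer: TD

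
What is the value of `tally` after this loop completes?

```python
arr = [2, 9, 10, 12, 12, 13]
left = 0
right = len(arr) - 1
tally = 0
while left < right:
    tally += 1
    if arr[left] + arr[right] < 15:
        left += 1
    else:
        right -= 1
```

Steps to find pair summing to 15
`tally` takes the values: 0 → 1 → 2 → 3 → 4 → 5

Answer: 5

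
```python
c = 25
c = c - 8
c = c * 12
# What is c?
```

Trace:
`c = 25` → c = 25
`c = c - 8` → c = 17
`c = c * 12` → c = 204
So c = 204

Answer: 204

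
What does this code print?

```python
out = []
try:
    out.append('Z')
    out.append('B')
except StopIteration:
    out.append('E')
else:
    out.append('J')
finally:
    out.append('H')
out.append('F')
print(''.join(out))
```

Execution trace: 'Z' (try body) → 'B' (try body, no exception) → 'J' (else) → 'H' (finally) → 'F' (after the try/except). Output: ZBJHF

Answer: ZBJHF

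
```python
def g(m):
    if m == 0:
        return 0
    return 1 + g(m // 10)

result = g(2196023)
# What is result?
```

Count of digits of 2196023: 7

Answer: 7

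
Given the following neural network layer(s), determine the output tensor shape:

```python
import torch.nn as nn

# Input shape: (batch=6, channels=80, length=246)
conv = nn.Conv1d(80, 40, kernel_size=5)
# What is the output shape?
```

Input: (6, 80, 246) -> Output: (6, 40, 242)

Answer: (6, 40, 242)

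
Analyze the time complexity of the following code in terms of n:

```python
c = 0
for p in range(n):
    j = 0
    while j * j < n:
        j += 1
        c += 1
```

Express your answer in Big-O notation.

Each loop level contributes: n × √n. Multiplying the contributions gives O(n√n).

Answer: O(n√n)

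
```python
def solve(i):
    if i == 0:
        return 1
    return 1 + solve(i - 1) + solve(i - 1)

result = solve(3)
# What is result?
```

solve(i) = 1 + 2·solve(i-1), solve(0)=1. Closed form: (1+1)·2^3 - 1 = 15.

Answer: 15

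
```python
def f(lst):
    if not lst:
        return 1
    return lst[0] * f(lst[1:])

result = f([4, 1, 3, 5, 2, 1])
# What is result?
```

Product over [4, 1, 3, 5, 2, 1] = 4 * 1 * 3 * 5 * 2 * 1 = 120

Answer: 120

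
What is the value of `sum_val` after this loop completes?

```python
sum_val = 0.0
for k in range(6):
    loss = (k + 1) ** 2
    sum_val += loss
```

Sum of squared losses 1² + 2² + ... + 6²
`sum_val` takes the values: 0.0 → 1.0 → 5.0 → 14.0 → 30.0 → 55.0 → 91.0

Answer: 91.0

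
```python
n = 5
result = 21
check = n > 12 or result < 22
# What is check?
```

Trace:
`n = 5` → n = 5
`result = 21` → result = 21
`check = n > 12 or result < 22` → check = True
So check = True

Answer: True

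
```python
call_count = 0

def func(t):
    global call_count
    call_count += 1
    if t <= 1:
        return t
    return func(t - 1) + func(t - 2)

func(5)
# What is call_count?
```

Calls(t) = 1 + Calls(t-1) + Calls(t-2); Calls(0)=Calls(1)=1. For t=5 this gives 15.

Answer: 15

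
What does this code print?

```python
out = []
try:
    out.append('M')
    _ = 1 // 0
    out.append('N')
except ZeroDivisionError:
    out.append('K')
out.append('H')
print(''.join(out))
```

Execution trace: 'M' (try body) → 'K' (except ZeroDivisionError) → 'H' (after the try/except). Output: MKH

Answer: MKH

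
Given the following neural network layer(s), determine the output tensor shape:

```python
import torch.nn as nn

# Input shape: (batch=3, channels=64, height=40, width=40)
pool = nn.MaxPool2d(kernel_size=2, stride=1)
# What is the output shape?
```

Input: (3, 64, 40, 40) -> Output: (3, 64, 39, 39)

Answer: (3, 64, 39, 39)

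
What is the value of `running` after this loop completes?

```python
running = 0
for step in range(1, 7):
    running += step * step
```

Sum of squares 1² to 6² = 91
`running` takes the values: 0 → 1 → 5 → 14 → 30 → 55 → 91

Answer: 91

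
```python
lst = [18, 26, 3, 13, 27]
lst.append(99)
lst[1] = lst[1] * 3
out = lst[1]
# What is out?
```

Trace:
`lst = [18, 26, 3, 13, 27]` → lst = [18, 26, 3, 13, 27]
`lst.append(99)` → lst = [18, 26, 3, 13, 27, 99]
`lst[1] = lst[1] * 3` → lst = [18, 78, 3, 13, 27, 99]
`out = lst[1]` → out = 78
So out = 78

Answer: 78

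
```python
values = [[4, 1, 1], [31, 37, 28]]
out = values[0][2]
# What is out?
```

Trace:
`values = [[4, 1, 1], [31, 37, 28]]` → values = [[4, 1, 1], [31, 37, 28]]
`out = values[0][2]` → out = 1
So out = 1

Answer: 1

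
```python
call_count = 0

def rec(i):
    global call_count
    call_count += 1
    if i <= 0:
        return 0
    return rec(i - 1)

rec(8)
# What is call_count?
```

Linear recursion stepping by 1: 9 calls from i=8 down to ≤0.

Answer: 9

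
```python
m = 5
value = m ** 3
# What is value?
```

Trace:
`m = 5` → m = 5
`value = m ** 3` → value = 125
So value = 125

Answer: 125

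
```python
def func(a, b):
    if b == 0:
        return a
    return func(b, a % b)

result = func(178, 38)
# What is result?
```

func(178, 38) -> func(38, 26) -> func(26, 12) -> func(12, 2) -> func(2, 0) -> 2

Answer: 2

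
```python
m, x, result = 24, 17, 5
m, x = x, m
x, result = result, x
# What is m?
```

Trace:
`m, x, result = 24, 17, 5` → m = 24; x = 17; result = 5
`m, x = x, m` → m = 17; x = 24
`x, result = result, x` → x = 5; result = 24
So m = 17

Answer: 17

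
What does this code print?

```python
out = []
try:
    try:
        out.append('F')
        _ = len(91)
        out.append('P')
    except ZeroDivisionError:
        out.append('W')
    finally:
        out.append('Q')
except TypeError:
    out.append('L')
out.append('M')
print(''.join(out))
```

Execution trace: 'F' (try body) → 'Q' (finally) → 'L' (outer except TypeError) → 'M' (after the try/except). Output: FQLM

Answer: FQLM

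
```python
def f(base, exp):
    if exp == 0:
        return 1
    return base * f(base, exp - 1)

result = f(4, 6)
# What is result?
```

f(4, 6) = 4 * 4 * 4 * 4 * 4 * 4 = 4096

Answer: 4096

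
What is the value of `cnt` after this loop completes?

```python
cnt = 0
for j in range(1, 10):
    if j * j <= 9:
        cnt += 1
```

Count numbers where j² ≤ 9
`cnt` takes the values: 0 → 1 → 2 → 3

Answer: 3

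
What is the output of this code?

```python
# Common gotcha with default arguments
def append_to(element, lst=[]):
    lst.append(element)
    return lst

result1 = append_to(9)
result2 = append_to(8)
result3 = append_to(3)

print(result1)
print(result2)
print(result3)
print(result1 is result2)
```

Key concept: mutable default argument gotcha.
Step by step:
`result1 = append_to(9)` → result1 = [9]
`result2 = append_to(8)` → result1 = [9, 8] (same object as result2); result2 = [9, 8] (same object as result1)
`result3 = append_to(3)` → result1 = [9, 8, 3] (same object as result2, result3); result2 = [9, 8, 3] (same object as result1, result3); result3 = [9, 8, 3] (same object as result1, result2)
`print(result1)` → prints [9, 8, 3]
`print(result2)` → prints [9, 8, 3]
`print(result3)` → prints [9, 8, 3]
`print(result1 is result2)` → prints True

Answer:
[9, 8, 3]
[9, 8, 3]
[9, 8, 3]
True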